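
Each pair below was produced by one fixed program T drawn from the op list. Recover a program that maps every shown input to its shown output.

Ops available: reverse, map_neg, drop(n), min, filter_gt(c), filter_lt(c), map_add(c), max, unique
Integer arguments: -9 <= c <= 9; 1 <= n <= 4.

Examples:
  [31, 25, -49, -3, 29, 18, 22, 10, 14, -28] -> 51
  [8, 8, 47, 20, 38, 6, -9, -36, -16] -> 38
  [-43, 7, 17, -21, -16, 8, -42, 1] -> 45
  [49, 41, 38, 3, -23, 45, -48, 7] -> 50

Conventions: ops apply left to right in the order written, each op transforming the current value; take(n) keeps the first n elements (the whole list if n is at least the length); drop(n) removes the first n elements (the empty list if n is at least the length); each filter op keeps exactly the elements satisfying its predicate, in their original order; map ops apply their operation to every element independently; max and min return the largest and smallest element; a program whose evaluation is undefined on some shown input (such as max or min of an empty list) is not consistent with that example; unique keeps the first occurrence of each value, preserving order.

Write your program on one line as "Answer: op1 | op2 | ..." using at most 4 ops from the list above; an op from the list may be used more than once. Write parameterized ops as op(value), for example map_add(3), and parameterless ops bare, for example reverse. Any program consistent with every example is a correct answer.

map_add(-2) | map_neg | max

Check, running the answer program on each example:
  [31, 25, -49, -3, 29, 18, 22, 10, 14, -28] -> [29, 23, -51, -5, 27, 16, 20, 8, 12, -30] -> [-29, -23, 51, 5, -27, -16, -20, -8, -12, 30] -> 51
  [8, 8, 47, 20, 38, 6, -9, -36, -16] -> [6, 6, 45, 18, 36, 4, -11, -38, -18] -> [-6, -6, -45, -18, -36, -4, 11, 38, 18] -> 38
  [-43, 7, 17, -21, -16, 8, -42, 1] -> [-45, 5, 15, -23, -18, 6, -44, -1] -> [45, -5, -15, 23, 18, -6, 44, 1] -> 45
  [49, 41, 38, 3, -23, 45, -48, 7] -> [47, 39, 36, 1, -25, 43, -50, 5] -> [-47, -39, -36, -1, 25, -43, 50, -5] -> 50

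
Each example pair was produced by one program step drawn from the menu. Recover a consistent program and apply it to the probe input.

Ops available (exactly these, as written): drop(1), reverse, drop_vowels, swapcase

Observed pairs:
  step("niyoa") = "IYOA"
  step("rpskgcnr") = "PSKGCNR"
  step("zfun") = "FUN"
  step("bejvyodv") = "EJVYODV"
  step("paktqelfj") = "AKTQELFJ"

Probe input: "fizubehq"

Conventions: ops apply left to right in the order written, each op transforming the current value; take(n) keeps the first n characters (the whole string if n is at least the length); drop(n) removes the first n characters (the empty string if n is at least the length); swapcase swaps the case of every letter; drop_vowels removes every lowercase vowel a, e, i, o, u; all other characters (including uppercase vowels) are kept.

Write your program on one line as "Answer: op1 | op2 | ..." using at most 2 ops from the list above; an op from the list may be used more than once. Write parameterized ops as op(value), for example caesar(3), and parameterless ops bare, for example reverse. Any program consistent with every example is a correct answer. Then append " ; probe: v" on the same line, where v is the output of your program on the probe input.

swapcase | drop(1) ; probe: "IZUBEHQ"

Check, running the answer program on each example:
  "niyoa" -> "NIYOA" -> "IYOA"
  "rpskgcnr" -> "RPSKGCNR" -> "PSKGCNR"
  "zfun" -> "ZFUN" -> "FUN"
  "bejvyodv" -> "BEJVYODV" -> "EJVYODV"
  "paktqelfj" -> "PAKTQELFJ" -> "AKTQELFJ"
  probe: "fizubehq" -> "FIZUBEHQ" -> "IZUBEHQ"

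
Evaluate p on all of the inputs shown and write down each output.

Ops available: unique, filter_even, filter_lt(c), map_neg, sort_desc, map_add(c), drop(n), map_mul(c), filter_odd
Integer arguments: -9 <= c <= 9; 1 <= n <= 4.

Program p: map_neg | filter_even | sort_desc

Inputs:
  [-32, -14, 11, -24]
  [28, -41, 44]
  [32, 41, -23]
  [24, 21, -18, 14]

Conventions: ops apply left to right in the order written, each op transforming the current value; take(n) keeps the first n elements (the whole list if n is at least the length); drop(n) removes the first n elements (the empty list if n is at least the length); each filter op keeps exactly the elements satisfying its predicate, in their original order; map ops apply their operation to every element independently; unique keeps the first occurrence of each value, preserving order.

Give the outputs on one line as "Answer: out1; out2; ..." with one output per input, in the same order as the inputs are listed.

Execution, op by op:
  [-32, -14, 11, -24] -> [32, 14, -11, 24] -> [32, 14, 24] -> [32, 24, 14]
  [28, -41, 44] -> [-28, 41, -44] -> [-28, -44] -> [-28, -44]
  [32, 41, -23] -> [-32, -41, 23] -> [-32] -> [-32]
  [24, 21, -18, 14] -> [-24, -21, 18, -14] -> [-24, 18, -14] -> [18, -14, -24]

[32, 24, 14]; [-28, -44]; [-32]; [18, -14, -24]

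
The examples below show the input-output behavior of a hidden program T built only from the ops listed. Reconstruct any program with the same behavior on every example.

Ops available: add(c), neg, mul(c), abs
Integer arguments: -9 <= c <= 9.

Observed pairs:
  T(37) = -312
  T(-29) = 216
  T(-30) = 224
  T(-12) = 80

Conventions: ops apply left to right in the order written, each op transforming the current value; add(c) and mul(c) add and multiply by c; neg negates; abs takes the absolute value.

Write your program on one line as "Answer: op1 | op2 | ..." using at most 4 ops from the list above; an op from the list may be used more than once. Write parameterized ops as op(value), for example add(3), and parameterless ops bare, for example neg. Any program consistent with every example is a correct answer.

neg | mul(8) | add(-7) | add(-9)

Check, running the answer program on each example:
  37 -> -37 -> -296 -> -303 -> -312
  -29 -> 29 -> 232 -> 225 -> 216
  -30 -> 30 -> 240 -> 233 -> 224
  -12 -> 12 -> 96 -> 89 -> 80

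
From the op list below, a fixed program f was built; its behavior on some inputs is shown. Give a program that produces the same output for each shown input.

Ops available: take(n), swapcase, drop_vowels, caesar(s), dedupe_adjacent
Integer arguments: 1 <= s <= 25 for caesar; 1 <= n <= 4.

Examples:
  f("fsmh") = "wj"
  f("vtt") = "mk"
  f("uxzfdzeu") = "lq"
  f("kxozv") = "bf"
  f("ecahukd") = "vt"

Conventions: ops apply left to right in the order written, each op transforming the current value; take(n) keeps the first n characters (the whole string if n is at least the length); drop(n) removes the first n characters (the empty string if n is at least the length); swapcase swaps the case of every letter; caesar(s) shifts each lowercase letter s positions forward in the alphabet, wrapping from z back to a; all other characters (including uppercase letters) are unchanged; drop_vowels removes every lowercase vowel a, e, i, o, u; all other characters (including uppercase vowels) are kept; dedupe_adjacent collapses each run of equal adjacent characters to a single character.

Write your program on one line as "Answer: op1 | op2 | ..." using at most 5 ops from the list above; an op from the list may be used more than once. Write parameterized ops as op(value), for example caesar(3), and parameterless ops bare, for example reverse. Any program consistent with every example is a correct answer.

caesar(12) | caesar(5) | dedupe_adjacent | drop_vowels | take(2)

Check, running the answer program on each example:
  "fsmh" -> "reyt" -> "wjdy" -> "wjdy" -> "wjdy" -> "wj"
  "vtt" -> "hff" -> "mkk" -> "mk" -> "mk" -> "mk"
  "uxzfdzeu" -> "gjlrplqg" -> "loqwuqvl" -> "loqwuqvl" -> "lqwqvl" -> "lq"
  "kxozv" -> "wjalh" -> "bofqm" -> "bofqm" -> "bfqm" -> "bf"
  "ecahukd" -> "qomtgwp" -> "vtrylbu" -> "vtrylbu" -> "vtrylb" -> "vt"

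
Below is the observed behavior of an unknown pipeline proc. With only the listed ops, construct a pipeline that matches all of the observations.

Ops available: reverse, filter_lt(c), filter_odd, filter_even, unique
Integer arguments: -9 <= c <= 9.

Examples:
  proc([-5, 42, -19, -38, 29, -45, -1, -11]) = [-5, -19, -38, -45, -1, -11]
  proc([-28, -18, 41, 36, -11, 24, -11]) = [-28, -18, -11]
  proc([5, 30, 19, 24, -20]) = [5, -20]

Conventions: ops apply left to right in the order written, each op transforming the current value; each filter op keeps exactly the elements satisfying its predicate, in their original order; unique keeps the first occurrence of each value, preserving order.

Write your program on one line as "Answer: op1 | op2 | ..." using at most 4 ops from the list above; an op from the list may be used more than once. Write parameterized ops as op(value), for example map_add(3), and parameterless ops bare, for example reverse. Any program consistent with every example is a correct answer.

reverse | filter_lt(9) | reverse | unique

Check, running the answer program on each example:
  [-5, 42, -19, -38, 29, -45, -1, -11] -> [-11, -1, -45, 29, -38, -19, 42, -5] -> [-11, -1, -45, -38, -19, -5] -> [-5, -19, -38, -45, -1, -11] -> [-5, -19, -38, -45, -1, -11]
  [-28, -18, 41, 36, -11, 24, -11] -> [-11, 24, -11, 36, 41, -18, -28] -> [-11, -11, -18, -28] -> [-28, -18, -11, -11] -> [-28, -18, -11]
  [5, 30, 19, 24, -20] -> [-20, 24, 19, 30, 5] -> [-20, 5] -> [5, -20] -> [5, -20]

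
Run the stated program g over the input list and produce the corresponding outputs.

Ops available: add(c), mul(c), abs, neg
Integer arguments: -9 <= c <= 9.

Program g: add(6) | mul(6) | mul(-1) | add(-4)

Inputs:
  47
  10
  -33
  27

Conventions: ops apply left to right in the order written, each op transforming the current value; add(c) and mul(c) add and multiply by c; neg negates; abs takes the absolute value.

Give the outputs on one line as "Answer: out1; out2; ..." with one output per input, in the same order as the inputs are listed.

-322; -100; 158; -202

Execution, op by op:
  47 -> 53 -> 318 -> -318 -> -322
  10 -> 16 -> 96 -> -96 -> -100
  -33 -> -27 -> -162 -> 162 -> 158
  27 -> 33 -> 198 -> -198 -> -202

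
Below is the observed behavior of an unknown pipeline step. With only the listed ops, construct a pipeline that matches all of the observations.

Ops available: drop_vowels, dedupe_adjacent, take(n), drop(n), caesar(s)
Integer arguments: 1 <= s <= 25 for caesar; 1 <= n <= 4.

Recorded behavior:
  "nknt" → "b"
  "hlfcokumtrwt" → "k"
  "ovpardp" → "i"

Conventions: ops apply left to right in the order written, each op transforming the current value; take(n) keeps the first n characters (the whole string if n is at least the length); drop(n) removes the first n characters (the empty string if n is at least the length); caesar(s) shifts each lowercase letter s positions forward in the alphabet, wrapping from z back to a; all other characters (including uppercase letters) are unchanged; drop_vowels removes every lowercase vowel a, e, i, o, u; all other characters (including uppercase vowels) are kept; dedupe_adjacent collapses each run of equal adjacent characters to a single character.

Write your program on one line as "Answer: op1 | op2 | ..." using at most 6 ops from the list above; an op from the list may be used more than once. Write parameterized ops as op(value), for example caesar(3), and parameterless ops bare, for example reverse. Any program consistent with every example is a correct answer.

caesar(6) | drop(3) | caesar(23) | caesar(7) | take(1) | caesar(24)

Check, running the answer program on each example:
  "nknt" -> "tqtz" -> "z" -> "w" -> "d" -> "d" -> "b"
  "hlfcokumtrwt" -> "nrliuqaszxcz" -> "iuqaszxcz" -> "frnxpwuzw" -> "myuewdbgd" -> "m" -> "k"
  "ovpardp" -> "ubvgxjv" -> "gxjv" -> "dugs" -> "kbnz" -> "k" -> "i"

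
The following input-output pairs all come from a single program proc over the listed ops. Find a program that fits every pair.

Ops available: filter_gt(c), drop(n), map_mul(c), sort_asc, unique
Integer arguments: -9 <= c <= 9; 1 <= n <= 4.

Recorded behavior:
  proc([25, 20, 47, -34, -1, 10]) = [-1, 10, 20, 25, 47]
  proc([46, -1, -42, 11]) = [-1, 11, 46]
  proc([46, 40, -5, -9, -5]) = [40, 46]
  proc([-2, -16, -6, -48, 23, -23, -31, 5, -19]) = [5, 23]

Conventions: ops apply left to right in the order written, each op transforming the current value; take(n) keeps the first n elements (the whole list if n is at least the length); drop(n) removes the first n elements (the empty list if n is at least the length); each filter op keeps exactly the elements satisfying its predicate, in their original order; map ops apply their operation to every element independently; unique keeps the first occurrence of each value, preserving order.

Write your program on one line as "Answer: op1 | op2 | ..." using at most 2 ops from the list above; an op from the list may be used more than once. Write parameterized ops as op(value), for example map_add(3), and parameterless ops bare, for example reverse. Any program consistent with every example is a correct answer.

filter_gt(-2) | sort_asc

Check, running the answer program on each example:
  [25, 20, 47, -34, -1, 10] -> [25, 20, 47, -1, 10] -> [-1, 10, 20, 25, 47]
  [46, -1, -42, 11] -> [46, -1, 11] -> [-1, 11, 46]
  [46, 40, -5, -9, -5] -> [46, 40] -> [40, 46]
  [-2, -16, -6, -48, 23, -23, -31, 5, -19] -> [23, 5] -> [5, 23]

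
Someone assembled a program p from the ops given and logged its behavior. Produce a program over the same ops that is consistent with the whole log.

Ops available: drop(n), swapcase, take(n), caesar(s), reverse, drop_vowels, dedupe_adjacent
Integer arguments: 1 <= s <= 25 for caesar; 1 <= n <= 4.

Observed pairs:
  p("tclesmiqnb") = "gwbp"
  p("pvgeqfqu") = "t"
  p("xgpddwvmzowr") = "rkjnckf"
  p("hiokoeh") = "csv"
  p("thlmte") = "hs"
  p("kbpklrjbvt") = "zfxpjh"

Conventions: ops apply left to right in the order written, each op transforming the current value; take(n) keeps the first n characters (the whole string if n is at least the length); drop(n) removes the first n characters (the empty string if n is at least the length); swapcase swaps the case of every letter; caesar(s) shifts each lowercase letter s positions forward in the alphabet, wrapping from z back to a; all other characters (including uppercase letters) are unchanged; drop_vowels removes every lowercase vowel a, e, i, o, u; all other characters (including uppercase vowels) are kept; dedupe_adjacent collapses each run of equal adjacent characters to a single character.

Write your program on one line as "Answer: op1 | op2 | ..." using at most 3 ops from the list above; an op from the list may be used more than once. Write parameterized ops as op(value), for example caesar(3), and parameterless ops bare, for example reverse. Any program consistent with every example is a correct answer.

caesar(14) | drop(4) | drop_vowels

Check, running the answer program on each example:
  "tclesmiqnb" -> "hqzsgawebp" -> "gawebp" -> "gwbp"
  "pvgeqfqu" -> "djusetei" -> "etei" -> "t"
  "xgpddwvmzowr" -> "ludrrkjanckf" -> "rkjanckf" -> "rkjnckf"
  "hiokoeh" -> "vwcycsv" -> "csv" -> "csv"
  "thlmte" -> "hvzahs" -> "hs" -> "hs"
  "kbpklrjbvt" -> "ypdyzfxpjh" -> "zfxpjh" -> "zfxpjh"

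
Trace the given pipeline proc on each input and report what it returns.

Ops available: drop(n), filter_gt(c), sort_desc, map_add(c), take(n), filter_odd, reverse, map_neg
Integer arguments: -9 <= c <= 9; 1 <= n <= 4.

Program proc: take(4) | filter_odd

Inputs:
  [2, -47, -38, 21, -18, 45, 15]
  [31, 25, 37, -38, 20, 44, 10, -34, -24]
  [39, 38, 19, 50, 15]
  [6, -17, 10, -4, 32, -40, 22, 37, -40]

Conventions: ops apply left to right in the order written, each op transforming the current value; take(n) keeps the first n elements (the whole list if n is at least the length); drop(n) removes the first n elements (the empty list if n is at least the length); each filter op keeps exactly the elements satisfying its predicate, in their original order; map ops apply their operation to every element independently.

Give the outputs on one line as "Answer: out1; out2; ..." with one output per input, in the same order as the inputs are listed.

[-47, 21]; [31, 25, 37]; [39, 19]; [-17]

Execution, op by op:
  [2, -47, -38, 21, -18, 45, 15] -> [2, -47, -38, 21] -> [-47, 21]
  [31, 25, 37, -38, 20, 44, 10, -34, -24] -> [31, 25, 37, -38] -> [31, 25, 37]
  [39, 38, 19, 50, 15] -> [39, 38, 19, 50] -> [39, 19]
  [6, -17, 10, -4, 32, -40, 22, 37, -40] -> [6, -17, 10, -4] -> [-17]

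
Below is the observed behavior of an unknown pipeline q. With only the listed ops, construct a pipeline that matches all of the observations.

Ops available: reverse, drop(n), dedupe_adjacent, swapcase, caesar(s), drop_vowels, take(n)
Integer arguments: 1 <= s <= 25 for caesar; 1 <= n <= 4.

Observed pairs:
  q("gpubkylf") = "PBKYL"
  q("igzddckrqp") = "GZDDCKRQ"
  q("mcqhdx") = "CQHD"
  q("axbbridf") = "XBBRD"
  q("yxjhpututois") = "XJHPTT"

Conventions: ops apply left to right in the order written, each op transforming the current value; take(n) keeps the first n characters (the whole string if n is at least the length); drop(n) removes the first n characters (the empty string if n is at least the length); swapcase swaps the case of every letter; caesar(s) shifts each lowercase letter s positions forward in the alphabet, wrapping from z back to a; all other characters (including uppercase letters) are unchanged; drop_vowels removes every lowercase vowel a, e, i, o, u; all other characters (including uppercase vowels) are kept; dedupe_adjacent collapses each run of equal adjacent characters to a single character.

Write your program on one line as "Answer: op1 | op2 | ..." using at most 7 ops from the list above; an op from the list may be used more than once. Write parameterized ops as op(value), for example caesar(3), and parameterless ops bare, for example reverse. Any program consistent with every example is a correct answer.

reverse | drop(1) | reverse | drop(1) | drop_vowels | swapcase

Check, running the answer program on each example:
  "gpubkylf" -> "flykbupg" -> "lykbupg" -> "gpubkyl" -> "pubkyl" -> "pbkyl" -> "PBKYL"
  "igzddckrqp" -> "pqrkcddzgi" -> "qrkcddzgi" -> "igzddckrq" -> "gzddckrq" -> "gzddckrq" -> "GZDDCKRQ"
  "mcqhdx" -> "xdhqcm" -> "dhqcm" -> "mcqhd" -> "cqhd" -> "cqhd" -> "CQHD"
  "axbbridf" -> "fdirbbxa" -> "dirbbxa" -> "axbbrid" -> "xbbrid" -> "xbbrd" -> "XBBRD"
  "yxjhpututois" -> "siotutuphjxy" -> "iotutuphjxy" -> "yxjhpututoi" -> "xjhpututoi" -> "xjhptt" -> "XJHPTT"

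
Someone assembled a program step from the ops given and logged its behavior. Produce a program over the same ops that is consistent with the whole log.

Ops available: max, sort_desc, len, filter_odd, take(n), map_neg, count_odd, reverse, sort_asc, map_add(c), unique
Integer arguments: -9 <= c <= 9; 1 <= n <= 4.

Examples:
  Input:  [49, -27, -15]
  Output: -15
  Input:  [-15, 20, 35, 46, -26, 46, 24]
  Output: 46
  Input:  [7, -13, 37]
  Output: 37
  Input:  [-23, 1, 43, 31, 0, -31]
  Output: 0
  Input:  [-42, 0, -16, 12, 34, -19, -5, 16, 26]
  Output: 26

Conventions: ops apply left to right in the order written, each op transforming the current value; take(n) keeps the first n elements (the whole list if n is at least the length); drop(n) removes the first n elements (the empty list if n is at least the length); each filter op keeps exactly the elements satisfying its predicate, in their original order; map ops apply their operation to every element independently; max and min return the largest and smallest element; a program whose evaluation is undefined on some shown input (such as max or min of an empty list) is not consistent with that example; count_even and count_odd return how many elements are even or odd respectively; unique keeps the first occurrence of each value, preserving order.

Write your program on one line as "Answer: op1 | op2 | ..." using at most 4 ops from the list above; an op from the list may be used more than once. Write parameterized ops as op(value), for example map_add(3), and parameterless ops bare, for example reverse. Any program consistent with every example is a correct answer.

reverse | take(2) | max

Check, running the answer program on each example:
  [49, -27, -15] -> [-15, -27, 49] -> [-15, -27] -> -15
  [-15, 20, 35, 46, -26, 46, 24] -> [24, 46, -26, 46, 35, 20, -15] -> [24, 46] -> 46
  [7, -13, 37] -> [37, -13, 7] -> [37, -13] -> 37
  [-23, 1, 43, 31, 0, -31] -> [-31, 0, 31, 43, 1, -23] -> [-31, 0] -> 0
  [-42, 0, -16, 12, 34, -19, -5, 16, 26] -> [26, 16, -5, -19, 34, 12, -16, 0, -42] -> [26, 16] -> 26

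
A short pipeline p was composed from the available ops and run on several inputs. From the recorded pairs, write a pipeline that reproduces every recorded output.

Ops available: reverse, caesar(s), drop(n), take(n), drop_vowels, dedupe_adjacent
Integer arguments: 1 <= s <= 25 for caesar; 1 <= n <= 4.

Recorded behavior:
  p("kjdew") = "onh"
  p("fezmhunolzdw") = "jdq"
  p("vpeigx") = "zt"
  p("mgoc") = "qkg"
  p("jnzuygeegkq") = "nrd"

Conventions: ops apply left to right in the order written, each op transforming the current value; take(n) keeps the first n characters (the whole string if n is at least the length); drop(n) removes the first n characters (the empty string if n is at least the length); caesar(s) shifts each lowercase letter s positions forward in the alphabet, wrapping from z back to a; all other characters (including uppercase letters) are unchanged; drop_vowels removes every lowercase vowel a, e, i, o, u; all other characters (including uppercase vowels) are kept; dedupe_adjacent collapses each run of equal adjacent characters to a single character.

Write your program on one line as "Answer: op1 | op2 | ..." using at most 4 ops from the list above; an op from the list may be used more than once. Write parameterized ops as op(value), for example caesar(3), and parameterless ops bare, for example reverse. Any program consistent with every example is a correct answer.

dedupe_adjacent | take(4) | drop_vowels | caesar(4)

Check, running the answer program on each example:
  "kjdew" -> "kjdew" -> "kjde" -> "kjd" -> "onh"
  "fezmhunolzdw" -> "fezmhunolzdw" -> "fezm" -> "fzm" -> "jdq"
  "vpeigx" -> "vpeigx" -> "vpei" -> "vp" -> "zt"
  "mgoc" -> "mgoc" -> "mgoc" -> "mgc" -> "qkg"
  "jnzuygeegkq" -> "jnzuygegkq" -> "jnzu" -> "jnz" -> "nrd"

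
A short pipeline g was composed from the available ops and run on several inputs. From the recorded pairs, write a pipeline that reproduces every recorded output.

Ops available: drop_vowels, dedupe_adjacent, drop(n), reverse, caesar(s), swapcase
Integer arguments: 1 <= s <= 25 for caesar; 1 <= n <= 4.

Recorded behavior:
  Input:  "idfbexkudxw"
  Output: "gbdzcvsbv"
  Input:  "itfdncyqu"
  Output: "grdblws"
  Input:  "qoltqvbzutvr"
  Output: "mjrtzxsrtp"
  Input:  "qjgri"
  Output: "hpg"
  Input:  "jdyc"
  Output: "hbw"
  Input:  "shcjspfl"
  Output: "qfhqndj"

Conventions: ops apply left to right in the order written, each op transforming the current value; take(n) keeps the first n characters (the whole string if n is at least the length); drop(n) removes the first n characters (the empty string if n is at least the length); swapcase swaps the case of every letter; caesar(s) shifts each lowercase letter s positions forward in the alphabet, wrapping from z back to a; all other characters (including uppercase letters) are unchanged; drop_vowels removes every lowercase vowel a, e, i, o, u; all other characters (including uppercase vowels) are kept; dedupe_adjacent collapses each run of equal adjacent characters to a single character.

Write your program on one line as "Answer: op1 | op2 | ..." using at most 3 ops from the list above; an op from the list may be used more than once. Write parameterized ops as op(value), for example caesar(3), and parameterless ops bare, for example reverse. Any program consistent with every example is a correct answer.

caesar(6) | caesar(18) | drop_vowels

Check, running the answer program on each example:
  "idfbexkudxw" -> "ojlhkdqajdc" -> "gbdzcvisbvu" -> "gbdzcvsbv"
  "itfdncyqu" -> "ozljtiewa" -> "grdblawos" -> "grdblws"
  "qoltqvbzutvr" -> "wurzwbhfazbx" -> "omjrotzxsrtp" -> "mjrtzxsrtp"
  "qjgri" -> "wpmxo" -> "ohepg" -> "hpg"
  "jdyc" -> "pjei" -> "hbwa" -> "hbw"
  "shcjspfl" -> "ynipyvlr" -> "qfahqndj" -> "qfhqndj"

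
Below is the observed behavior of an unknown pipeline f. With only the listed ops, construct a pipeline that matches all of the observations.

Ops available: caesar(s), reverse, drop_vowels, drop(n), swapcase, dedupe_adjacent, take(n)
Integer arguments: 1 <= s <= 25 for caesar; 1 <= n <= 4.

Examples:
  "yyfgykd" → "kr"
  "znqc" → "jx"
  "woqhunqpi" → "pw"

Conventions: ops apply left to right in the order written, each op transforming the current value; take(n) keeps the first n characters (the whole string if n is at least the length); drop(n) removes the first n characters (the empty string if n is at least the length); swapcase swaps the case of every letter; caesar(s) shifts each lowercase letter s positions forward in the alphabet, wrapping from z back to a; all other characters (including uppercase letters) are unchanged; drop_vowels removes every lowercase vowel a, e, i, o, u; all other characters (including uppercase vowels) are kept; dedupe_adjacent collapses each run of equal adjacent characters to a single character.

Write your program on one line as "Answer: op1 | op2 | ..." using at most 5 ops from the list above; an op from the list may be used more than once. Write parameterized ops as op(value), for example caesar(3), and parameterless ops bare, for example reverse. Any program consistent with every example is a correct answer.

caesar(8) | reverse | caesar(25) | take(2)

Check, running the answer program on each example:
  "yyfgykd" -> "ggnogsl" -> "lsgongg" -> "krfnmff" -> "kr"
  "znqc" -> "hvyk" -> "kyvh" -> "jxug" -> "jx"
  "woqhunqpi" -> "ewypcvyxq" -> "qxyvcpywe" -> "pwxuboxvd" -> "pw"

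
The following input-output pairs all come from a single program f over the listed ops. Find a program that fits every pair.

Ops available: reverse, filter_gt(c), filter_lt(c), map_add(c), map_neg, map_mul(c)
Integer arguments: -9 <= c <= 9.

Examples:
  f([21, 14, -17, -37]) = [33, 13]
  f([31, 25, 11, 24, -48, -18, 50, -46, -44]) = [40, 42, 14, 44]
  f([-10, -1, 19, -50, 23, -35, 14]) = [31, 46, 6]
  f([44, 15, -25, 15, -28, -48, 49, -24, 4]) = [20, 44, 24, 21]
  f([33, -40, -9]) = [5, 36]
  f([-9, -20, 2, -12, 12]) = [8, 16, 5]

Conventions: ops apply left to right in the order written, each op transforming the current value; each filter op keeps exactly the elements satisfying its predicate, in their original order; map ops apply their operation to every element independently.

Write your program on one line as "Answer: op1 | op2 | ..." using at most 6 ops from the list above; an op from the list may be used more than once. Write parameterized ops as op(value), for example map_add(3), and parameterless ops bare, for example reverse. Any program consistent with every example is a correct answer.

map_add(4) | filter_lt(5) | filter_lt(2) | map_neg | reverse

Check, running the answer program on each example:
  [21, 14, -17, -37] -> [25, 18, -13, -33] -> [-13, -33] -> [-13, -33] -> [13, 33] -> [33, 13]
  [31, 25, 11, 24, -48, -18, 50, -46, -44] -> [35, 29, 15, 28, -44, -14, 54, -42, -40] -> [-44, -14, -42, -40] -> [-44, -14, -42, -40] -> [44, 14, 42, 40] -> [40, 42, 14, 44]
  [-10, -1, 19, -50, 23, -35, 14] -> [-6, 3, 23, -46, 27, -31, 18] -> [-6, 3, -46, -31] -> [-6, -46, -31] -> [6, 46, 31] -> [31, 46, 6]
  [44, 15, -25, 15, -28, -48, 49, -24, 4] -> [48, 19, -21, 19, -24, -44, 53, -20, 8] -> [-21, -24, -44, -20] -> [-21, -24, -44, -20] -> [21, 24, 44, 20] -> [20, 44, 24, 21]
  [33, -40, -9] -> [37, -36, -5] -> [-36, -5] -> [-36, -5] -> [36, 5] -> [5, 36]
  [-9, -20, 2, -12, 12] -> [-5, -16, 6, -8, 16] -> [-5, -16, -8] -> [-5, -16, -8] -> [5, 16, 8] -> [8, 16, 5]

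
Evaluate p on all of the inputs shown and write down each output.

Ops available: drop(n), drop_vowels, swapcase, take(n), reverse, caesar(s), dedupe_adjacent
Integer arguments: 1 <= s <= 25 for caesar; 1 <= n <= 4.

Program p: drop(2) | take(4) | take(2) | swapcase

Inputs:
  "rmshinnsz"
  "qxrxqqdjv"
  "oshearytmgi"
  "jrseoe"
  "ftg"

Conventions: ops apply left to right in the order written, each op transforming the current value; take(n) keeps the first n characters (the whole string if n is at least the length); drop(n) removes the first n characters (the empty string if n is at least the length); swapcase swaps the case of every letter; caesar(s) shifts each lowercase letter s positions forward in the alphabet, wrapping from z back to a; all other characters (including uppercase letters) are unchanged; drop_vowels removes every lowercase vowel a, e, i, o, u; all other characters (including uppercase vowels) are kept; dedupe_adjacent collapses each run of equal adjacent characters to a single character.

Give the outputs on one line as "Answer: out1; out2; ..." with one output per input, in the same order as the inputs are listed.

Execution, op by op:
  "rmshinnsz" -> "shinnsz" -> "shin" -> "sh" -> "SH"
  "qxrxqqdjv" -> "rxqqdjv" -> "rxqq" -> "rx" -> "RX"
  "oshearytmgi" -> "hearytmgi" -> "hear" -> "he" -> "HE"
  "jrseoe" -> "seoe" -> "seoe" -> "se" -> "SE"
  "ftg" -> "g" -> "g" -> "g" -> "G"

"SH"; "RX"; "HE"; "SE"; "G"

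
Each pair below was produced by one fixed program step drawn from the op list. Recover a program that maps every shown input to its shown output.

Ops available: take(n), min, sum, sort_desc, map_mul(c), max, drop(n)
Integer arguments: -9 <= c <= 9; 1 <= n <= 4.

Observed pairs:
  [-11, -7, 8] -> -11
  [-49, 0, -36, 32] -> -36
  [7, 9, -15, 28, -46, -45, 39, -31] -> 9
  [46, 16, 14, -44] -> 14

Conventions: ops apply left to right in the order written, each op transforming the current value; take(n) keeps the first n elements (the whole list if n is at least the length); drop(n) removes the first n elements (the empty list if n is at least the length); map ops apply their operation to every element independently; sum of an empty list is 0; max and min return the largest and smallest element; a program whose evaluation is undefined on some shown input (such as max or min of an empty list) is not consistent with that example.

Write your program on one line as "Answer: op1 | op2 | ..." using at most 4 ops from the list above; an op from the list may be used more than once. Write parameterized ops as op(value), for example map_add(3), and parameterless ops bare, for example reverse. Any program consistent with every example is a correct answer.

sort_desc | drop(2) | take(1) | max

Check, running the answer program on each example:
  [-11, -7, 8] -> [8, -7, -11] -> [-11] -> [-11] -> -11
  [-49, 0, -36, 32] -> [32, 0, -36, -49] -> [-36, -49] -> [-36] -> -36
  [7, 9, -15, 28, -46, -45, 39, -31] -> [39, 28, 9, 7, -15, -31, -45, -46] -> [9, 7, -15, -31, -45, -46] -> [9] -> 9
  [46, 16, 14, -44] -> [46, 16, 14, -44] -> [14, -44] -> [14] -> 14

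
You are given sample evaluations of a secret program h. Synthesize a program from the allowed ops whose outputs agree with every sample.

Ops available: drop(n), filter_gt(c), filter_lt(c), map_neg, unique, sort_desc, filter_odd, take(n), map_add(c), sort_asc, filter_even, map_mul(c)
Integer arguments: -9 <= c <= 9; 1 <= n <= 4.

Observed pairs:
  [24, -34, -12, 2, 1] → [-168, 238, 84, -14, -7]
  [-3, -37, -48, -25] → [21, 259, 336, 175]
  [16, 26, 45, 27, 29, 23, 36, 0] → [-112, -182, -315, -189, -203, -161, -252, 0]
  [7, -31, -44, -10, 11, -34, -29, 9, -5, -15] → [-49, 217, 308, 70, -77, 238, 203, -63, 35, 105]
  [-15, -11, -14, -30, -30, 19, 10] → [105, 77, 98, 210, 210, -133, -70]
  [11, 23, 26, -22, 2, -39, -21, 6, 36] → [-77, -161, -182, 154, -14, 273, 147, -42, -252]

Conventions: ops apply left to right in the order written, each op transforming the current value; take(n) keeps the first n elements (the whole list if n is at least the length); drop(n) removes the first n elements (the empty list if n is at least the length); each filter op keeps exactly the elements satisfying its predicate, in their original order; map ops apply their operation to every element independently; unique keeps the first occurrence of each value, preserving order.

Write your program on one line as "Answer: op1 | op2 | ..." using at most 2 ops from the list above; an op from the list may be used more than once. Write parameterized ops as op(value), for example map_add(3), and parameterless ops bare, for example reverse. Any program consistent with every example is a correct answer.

map_neg | map_mul(7)

Check, running the answer program on each example:
  [24, -34, -12, 2, 1] -> [-24, 34, 12, -2, -1] -> [-168, 238, 84, -14, -7]
  [-3, -37, -48, -25] -> [3, 37, 48, 25] -> [21, 259, 336, 175]
  [16, 26, 45, 27, 29, 23, 36, 0] -> [-16, -26, -45, -27, -29, -23, -36, 0] -> [-112, -182, -315, -189, -203, -161, -252, 0]
  [7, -31, -44, -10, 11, -34, -29, 9, -5, -15] -> [-7, 31, 44, 10, -11, 34, 29, -9, 5, 15] -> [-49, 217, 308, 70, -77, 238, 203, -63, 35, 105]
  [-15, -11, -14, -30, -30, 19, 10] -> [15, 11, 14, 30, 30, -19, -10] -> [105, 77, 98, 210, 210, -133, -70]
  [11, 23, 26, -22, 2, -39, -21, 6, 36] -> [-11, -23, -26, 22, -2, 39, 21, -6, -36] -> [-77, -161, -182, 154, -14, 273, 147, -42, -252]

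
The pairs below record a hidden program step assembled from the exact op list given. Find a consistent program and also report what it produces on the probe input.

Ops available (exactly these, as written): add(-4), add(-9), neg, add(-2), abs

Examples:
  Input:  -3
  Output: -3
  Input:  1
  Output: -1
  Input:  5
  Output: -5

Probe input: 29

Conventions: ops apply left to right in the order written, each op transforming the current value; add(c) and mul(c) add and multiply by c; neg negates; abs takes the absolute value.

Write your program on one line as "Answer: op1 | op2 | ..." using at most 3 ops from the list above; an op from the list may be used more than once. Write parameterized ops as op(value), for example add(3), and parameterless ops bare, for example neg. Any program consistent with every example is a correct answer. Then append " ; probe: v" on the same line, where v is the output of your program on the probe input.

abs | neg ; probe: -29

Check, running the answer program on each example:
  -3 -> 3 -> -3
  1 -> 1 -> -1
  5 -> 5 -> -5
  probe: 29 -> 29 -> -29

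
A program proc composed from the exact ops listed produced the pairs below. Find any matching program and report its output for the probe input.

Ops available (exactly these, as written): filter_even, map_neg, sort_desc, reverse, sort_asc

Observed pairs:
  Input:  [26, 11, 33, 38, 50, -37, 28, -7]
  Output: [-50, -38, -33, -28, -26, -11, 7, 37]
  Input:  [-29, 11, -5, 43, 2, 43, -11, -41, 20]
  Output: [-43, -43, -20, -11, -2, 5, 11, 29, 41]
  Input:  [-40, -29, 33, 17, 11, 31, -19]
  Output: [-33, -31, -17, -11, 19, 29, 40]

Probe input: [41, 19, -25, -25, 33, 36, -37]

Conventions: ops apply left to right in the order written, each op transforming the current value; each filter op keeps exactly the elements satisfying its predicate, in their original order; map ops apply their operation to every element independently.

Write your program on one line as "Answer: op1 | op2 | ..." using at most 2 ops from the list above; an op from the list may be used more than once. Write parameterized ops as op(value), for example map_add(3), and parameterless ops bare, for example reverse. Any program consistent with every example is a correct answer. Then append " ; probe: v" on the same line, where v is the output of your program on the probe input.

sort_desc | map_neg ; probe: [-41, -36, -33, -19, 25, 25, 37]

Check, running the answer program on each example:
  [26, 11, 33, 38, 50, -37, 28, -7] -> [50, 38, 33, 28, 26, 11, -7, -37] -> [-50, -38, -33, -28, -26, -11, 7, 37]
  [-29, 11, -5, 43, 2, 43, -11, -41, 20] -> [43, 43, 20, 11, 2, -5, -11, -29, -41] -> [-43, -43, -20, -11, -2, 5, 11, 29, 41]
  [-40, -29, 33, 17, 11, 31, -19] -> [33, 31, 17, 11, -19, -29, -40] -> [-33, -31, -17, -11, 19, 29, 40]
  probe: [41, 19, -25, -25, 33, 36, -37] -> [41, 36, 33, 19, -25, -25, -37] -> [-41, -36, -33, -19, 25, 25, 37]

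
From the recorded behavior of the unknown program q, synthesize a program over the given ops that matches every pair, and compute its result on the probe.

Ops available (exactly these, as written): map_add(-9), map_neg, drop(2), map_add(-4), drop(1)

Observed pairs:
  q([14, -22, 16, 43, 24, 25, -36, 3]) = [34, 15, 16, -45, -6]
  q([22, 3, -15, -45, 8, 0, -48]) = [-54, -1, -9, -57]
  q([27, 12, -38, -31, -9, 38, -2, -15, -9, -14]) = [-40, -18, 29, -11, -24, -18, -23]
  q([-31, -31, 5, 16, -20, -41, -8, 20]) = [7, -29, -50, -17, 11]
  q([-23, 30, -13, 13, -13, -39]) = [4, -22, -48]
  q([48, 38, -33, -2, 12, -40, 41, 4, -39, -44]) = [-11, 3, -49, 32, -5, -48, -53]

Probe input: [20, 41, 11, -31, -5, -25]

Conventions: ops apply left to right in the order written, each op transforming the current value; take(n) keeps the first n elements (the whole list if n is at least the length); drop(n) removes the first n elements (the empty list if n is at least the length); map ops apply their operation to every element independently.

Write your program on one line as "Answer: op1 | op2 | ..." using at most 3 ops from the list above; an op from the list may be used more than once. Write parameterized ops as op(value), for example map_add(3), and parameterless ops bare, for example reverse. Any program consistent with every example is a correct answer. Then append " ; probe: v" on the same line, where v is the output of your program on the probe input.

drop(1) | map_add(-9) | drop(2) ; probe: [-40, -14, -34]

Check, running the answer program on each example:
  [14, -22, 16, 43, 24, 25, -36, 3] -> [-22, 16, 43, 24, 25, -36, 3] -> [-31, 7, 34, 15, 16, -45, -6] -> [34, 15, 16, -45, -6]
  [22, 3, -15, -45, 8, 0, -48] -> [3, -15, -45, 8, 0, -48] -> [-6, -24, -54, -1, -9, -57] -> [-54, -1, -9, -57]
  [27, 12, -38, -31, -9, 38, -2, -15, -9, -14] -> [12, -38, -31, -9, 38, -2, -15, -9, -14] -> [3, -47, -40, -18, 29, -11, -24, -18, -23] -> [-40, -18, 29, -11, -24, -18, -23]
  [-31, -31, 5, 16, -20, -41, -8, 20] -> [-31, 5, 16, -20, -41, -8, 20] -> [-40, -4, 7, -29, -50, -17, 11] -> [7, -29, -50, -17, 11]
  [-23, 30, -13, 13, -13, -39] -> [30, -13, 13, -13, -39] -> [21, -22, 4, -22, -48] -> [4, -22, -48]
  [48, 38, -33, -2, 12, -40, 41, 4, -39, -44] -> [38, -33, -2, 12, -40, 41, 4, -39, -44] -> [29, -42, -11, 3, -49, 32, -5, -48, -53] -> [-11, 3, -49, 32, -5, -48, -53]
  probe: [20, 41, 11, -31, -5, -25] -> [41, 11, -31, -5, -25] -> [32, 2, -40, -14, -34] -> [-40, -14, -34]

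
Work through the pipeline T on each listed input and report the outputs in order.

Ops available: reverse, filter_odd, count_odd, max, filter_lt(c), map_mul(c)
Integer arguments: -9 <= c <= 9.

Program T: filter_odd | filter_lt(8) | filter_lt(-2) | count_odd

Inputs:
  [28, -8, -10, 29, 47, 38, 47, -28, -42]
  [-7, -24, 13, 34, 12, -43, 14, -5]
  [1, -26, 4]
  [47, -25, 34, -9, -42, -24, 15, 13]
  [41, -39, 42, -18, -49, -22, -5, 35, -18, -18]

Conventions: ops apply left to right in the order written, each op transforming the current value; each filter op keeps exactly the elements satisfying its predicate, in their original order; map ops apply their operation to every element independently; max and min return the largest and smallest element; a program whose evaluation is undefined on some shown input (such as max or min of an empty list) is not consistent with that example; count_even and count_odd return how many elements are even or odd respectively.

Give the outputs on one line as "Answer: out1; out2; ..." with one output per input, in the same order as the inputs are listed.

0; 3; 0; 2; 3

Execution, op by op:
  [28, -8, -10, 29, 47, 38, 47, -28, -42] -> [29, 47, 47] -> [] -> [] -> 0
  [-7, -24, 13, 34, 12, -43, 14, -5] -> [-7, 13, -43, -5] -> [-7, -43, -5] -> [-7, -43, -5] -> 3
  [1, -26, 4] -> [1] -> [1] -> [] -> 0
  [47, -25, 34, -9, -42, -24, 15, 13] -> [47, -25, -9, 15, 13] -> [-25, -9] -> [-25, -9] -> 2
  [41, -39, 42, -18, -49, -22, -5, 35, -18, -18] -> [41, -39, -49, -5, 35] -> [-39, -49, -5] -> [-39, -49, -5] -> 3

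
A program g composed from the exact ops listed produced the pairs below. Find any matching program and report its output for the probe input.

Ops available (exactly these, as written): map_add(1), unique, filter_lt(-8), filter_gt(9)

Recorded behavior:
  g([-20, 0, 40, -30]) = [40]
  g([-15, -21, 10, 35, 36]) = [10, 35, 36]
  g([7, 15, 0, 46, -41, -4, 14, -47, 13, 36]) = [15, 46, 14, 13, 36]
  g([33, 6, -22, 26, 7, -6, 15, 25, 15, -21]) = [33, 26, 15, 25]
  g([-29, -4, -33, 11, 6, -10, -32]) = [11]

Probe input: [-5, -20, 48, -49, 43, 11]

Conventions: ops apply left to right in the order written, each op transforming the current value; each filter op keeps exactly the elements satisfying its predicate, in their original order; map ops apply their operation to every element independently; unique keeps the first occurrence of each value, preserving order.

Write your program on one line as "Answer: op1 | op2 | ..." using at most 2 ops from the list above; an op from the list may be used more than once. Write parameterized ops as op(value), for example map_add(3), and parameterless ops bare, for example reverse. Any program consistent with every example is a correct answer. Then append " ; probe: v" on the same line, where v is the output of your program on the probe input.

filter_gt(9) | unique ; probe: [48, 43, 11]

Check, running the answer program on each example:
  [-20, 0, 40, -30] -> [40] -> [40]
  [-15, -21, 10, 35, 36] -> [10, 35, 36] -> [10, 35, 36]
  [7, 15, 0, 46, -41, -4, 14, -47, 13, 36] -> [15, 46, 14, 13, 36] -> [15, 46, 14, 13, 36]
  [33, 6, -22, 26, 7, -6, 15, 25, 15, -21] -> [33, 26, 15, 25, 15] -> [33, 26, 15, 25]
  [-29, -4, -33, 11, 6, -10, -32] -> [11] -> [11]
  probe: [-5, -20, 48, -49, 43, 11] -> [48, 43, 11] -> [48, 43, 11]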